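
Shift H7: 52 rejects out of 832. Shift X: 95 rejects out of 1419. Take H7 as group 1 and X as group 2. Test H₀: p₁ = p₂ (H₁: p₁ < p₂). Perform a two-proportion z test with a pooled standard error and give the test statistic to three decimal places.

p̂₁ = 52/832 ≈ 0.06250, p̂₂ = 95/1419 ≈ 0.06695.
Pooled p̂ = (52+95)/(832+1419) = 147/2251 = 0.06530.
SE = √(p̂(1−p̂)(1/n₁+1/n₂)) = √(0.06530·0.93470·0.00190664) = √(0.000116381) = 0.01079.
z = (0.06250 − 0.06695)/0.01079 = -0.00445/0.01079 = -0.412.
p-value = P(Z < -0.412) ≈ 0.3400.

z = -0.412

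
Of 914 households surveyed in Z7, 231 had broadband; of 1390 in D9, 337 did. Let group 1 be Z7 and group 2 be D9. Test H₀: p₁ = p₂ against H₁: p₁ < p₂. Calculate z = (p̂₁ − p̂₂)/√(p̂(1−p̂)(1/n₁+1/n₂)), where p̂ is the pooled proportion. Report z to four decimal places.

p̂₁ = 231/914 = 0.252735, p̂₂ = 337/1390 = 0.242446.
Pooled p̂ = (231+337)/(914+1390) = 568/2304 = 0.246528.
SE = √(0.185752 × 0.00181352) = 0.018354.
z = (0.252735 − 0.242446)/0.018354 = 0.010289/0.018354 = 0.5606.
p-value = P(Z < 0.561) ≈ 0.7125.

z = 0.5606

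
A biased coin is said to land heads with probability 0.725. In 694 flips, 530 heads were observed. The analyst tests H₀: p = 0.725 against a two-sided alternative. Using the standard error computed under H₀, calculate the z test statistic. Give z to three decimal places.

z = 2.283

p̂ = 530/694 ≈ 0.76369.
Standard error under H₀: √(0.725×0.275/694) = 0.01695.
z = (0.76369 − 0.725)/0.01695 = 0.03869/0.01695 = 2.283.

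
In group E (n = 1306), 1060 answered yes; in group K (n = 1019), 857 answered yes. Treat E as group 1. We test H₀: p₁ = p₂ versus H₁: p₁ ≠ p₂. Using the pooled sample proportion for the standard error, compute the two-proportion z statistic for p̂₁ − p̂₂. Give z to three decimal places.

p̂₁ = 1060/1306 = 0.81164, p̂₂ = 857/1019 = 0.84102.
Pooled p̂ = (1060+857)/(1306+1019) = 1917/2325 = 0.82452.
SE = √(p̂(1−p̂)(1/n₁+1/n₂)) = √(0.82452·0.17548·0.00174705) = √(0.00025278) = 0.01590.
z = (0.81164 − 0.84102)/0.01590 = -0.02938/0.01590 = -1.848.
p-value = 2·P(Z > 1.848) ≈ 0.0646.

z = -1.848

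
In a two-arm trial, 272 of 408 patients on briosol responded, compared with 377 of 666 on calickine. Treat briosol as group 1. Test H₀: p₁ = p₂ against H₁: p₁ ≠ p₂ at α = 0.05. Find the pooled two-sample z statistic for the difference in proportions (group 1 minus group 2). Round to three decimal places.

p̂₁ = 272/408 ≈ 0.666667, p̂₂ = 377/666 ≈ 0.566066.
Pooled p̂ = (272+377)/(408+666) = 649/1074 = 0.604283.
SE = √(0.239125 × 0.00395248) = 0.030743.
z = (0.666667 − 0.566066)/0.030743 = 0.100601/0.030743 = 3.272.
p-value = 2·P(Z > 3.272) ≈ 0.0011; since p < α = 0.05, reject H₀.

z = 3.272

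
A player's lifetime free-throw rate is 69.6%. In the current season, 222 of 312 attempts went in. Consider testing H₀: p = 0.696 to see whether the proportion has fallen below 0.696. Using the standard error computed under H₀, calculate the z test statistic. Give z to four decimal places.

z = 0.5967

p̂ = 222/312 ≈ 0.711538.
Under H₀, SE = √(0.696·0.304/312) = √(0.000678154) = 0.026041.
z = (0.711538 − 0.696)/0.026041 = 0.015538/0.026041 = 0.5967.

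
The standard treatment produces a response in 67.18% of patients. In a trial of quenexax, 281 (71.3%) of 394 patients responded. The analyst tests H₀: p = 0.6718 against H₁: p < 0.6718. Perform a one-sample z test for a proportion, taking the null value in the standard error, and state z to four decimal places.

p̂ = 281/394 ≈ 0.713198.
SE = √(p₀(1−p₀)/n) = √(0.22048/394) = 0.023656.
z = (0.713198 − 0.6718)/0.023656 = 0.041398/0.023656 = 1.7500.
p-value = P(Z < 1.750) ≈ 0.9599.

z = 1.7500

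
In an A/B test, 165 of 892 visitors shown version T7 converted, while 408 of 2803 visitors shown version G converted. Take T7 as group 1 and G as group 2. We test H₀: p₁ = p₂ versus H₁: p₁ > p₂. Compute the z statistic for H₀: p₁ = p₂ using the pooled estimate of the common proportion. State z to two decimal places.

z = 2.83

p̂₁ = 165/892 ≈ 0.1850, p̂₂ = 408/2803 ≈ 0.1456.
Pooled p̂ = (165+408)/(892+2803) = 573/3695 = 0.1551.
SE = √(0.131026 × 0.00147784) = 0.0139.
z = (0.1850 − 0.1456)/0.0139 = 0.0394/0.0139 = 2.83.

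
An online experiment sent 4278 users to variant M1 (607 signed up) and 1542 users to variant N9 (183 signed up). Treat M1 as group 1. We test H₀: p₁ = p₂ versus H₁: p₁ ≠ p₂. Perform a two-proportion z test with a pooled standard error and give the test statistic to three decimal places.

z = 2.282

p̂₁ = 607/4278 = 0.14189, p̂₂ = 183/1542 = 0.11868.
Pooled p̂ = (607+183)/(4278+1542) = 790/5820 = 0.13574.
SE = √(p̂(1−p̂)(1/n₁+1/n₂)) = √(0.13574·0.86426·0.000882263) = √(0.000103502) = 0.01017.
z = (0.14189 − 0.11868)/0.01017 = 0.02321/0.01017 = 2.282.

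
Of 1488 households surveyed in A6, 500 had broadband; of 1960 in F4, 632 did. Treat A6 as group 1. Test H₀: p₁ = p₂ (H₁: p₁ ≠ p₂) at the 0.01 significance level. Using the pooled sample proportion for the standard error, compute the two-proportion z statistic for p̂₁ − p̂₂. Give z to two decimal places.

z = 0.84

p̂₁ = 500/1488 = 0.3360, p̂₂ = 632/1960 = 0.3224.
Pooled p̂ = (500+632)/(1488+1960) = 1132/3448 = 0.3283.
SE = √(0.220521 × 0.00118225) = 0.0161.
z = (0.3360 − 0.3224)/0.0161 = 0.0136/0.0161 = 0.84.
p-value = 2·P(Z > 0.841) ≈ 0.4006; since p > α = 0.01, fail to reject H₀.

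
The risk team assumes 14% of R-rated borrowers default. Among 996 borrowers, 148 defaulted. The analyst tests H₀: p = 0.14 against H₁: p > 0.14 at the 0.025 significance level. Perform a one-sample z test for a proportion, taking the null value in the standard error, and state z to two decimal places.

p̂ = 148/996 = 0.1486.
Under H₀, SE = √(0.14·0.86/996) = √(0.000120884) = 0.0110.
z = (0.1486 − 0.14)/0.0110 = 0.0086/0.0110 = 0.78.
p-value = P(Z > 0.782) ≈ 0.2172. With α = 0.025, fail to reject H₀.

z = 0.78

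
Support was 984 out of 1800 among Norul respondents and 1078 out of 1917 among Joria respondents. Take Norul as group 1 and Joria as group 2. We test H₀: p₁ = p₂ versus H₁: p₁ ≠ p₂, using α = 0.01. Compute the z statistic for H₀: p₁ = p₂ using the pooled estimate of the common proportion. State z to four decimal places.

z = -0.9607

p̂₁ = 984/1800 ≈ 0.5466667, p̂₂ = 1078/1917 ≈ 0.5623370.
Pooled p̂ = (984+1078)/(1800+1917) = 2062/3717 = 0.5547485.
SE = √(p̂(1−p̂)(1/n₁+1/n₂)) = √(0.5547485·0.4452515·0.0010772) = √(0.000266072) = 0.0163117.
z = (0.5466667 − 0.5623370)/0.0163117 = -0.0156703/0.0163117 = -0.9607.
Two-sided p-value ≈ 2·Φ(−0.961) = 0.3367; since p > α = 0.01, fail to reject H₀.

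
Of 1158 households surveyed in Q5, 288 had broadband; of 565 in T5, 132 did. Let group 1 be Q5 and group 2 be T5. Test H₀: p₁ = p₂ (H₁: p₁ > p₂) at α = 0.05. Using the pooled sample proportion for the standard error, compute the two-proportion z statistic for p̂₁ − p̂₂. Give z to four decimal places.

z = 0.6843

p̂₁ = 288/1158 = 0.248705, p̂₂ = 132/565 = 0.233628.
Pooled p̂ = (288+132)/(1158+565) = 420/1723 = 0.243761.
SE = √(p̂(1−p̂)(1/n₁+1/n₂)) = √(0.243761·0.756239·0.00263347) = √(0.000485458) = 0.022033.
z = (0.248705 − 0.233628)/0.022033 = 0.015077/0.022033 = 0.6843.
p-value = P(Z > 0.684) ≈ 0.2469, so at α = 0.05 we fail to reject H₀.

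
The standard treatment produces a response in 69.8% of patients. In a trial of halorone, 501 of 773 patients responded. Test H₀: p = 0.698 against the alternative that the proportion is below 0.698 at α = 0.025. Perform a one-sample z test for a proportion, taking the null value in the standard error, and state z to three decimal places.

p̂ = 501/773 = 0.648124.
Under H₀, SE = √(0.698·0.302/773) = √(0.000272699) = 0.016514.
z = (0.648124 − 0.698)/0.016514 = -0.049876/0.016514 = -3.020.
p-value = P(Z < -3.020) ≈ 0.0013. With α = 0.025, reject H₀.

z = -3.020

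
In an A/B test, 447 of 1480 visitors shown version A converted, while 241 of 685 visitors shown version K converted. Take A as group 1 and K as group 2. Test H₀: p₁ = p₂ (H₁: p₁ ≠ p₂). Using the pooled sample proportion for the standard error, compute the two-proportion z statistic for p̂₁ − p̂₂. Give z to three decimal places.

z = -2.314

p̂₁ = 447/1480 ≈ 0.30203, p̂₂ = 241/685 ≈ 0.35182.
Pooled p̂ = (447+241)/(1480+685) = 688/2165 = 0.31778.
SE = √(p̂(1−p̂)(1/n₁+1/n₂)) = √(0.31778·0.68222·0.00213553) = √(0.000462976) = 0.02152.
z = (0.30203 − 0.35182)/0.02152 = -0.04979/0.02152 = -2.314.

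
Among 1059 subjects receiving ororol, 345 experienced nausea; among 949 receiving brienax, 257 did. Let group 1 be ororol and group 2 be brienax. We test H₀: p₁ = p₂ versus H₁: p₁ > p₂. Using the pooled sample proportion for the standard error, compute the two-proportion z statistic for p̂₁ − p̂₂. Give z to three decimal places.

p̂₁ = 345/1059 = 0.32578, p̂₂ = 257/949 = 0.27081.
Pooled p̂ = (345+257)/(1059+949) = 602/2008 = 0.29980.
SE = √(p̂(1−p̂)(1/n₁+1/n₂)) = √(0.29980·0.70020·0.00199803) = √(0.000419427) = 0.02048.
z = (0.32578 − 0.27081)/0.02048 = 0.05497/0.02048 = 2.684.
p-value = P(Z > 2.684) ≈ 0.0036.

z = 2.684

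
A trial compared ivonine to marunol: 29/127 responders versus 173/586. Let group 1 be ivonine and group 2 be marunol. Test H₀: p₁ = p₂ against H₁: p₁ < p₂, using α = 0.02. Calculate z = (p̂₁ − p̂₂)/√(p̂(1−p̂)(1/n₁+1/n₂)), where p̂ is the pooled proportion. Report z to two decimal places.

z = -1.52

p̂₁ = 29/127 ≈ 0.2283, p̂₂ = 173/586 ≈ 0.2952.
Pooled p̂ = (29+173)/(127+586) = 202/713 = 0.2833.
SE = √(p̂(1−p̂)(1/n₁+1/n₂)) = √(0.2833·0.7167·0.0095805) = √(0.00194528) = 0.0441.
z = (0.2283 − 0.2952)/0.0441 = -0.0669/0.0441 = -1.52.
p-value = P(Z < -1.516) ≈ 0.0647, so at α = 0.02 we fail to reject H₀.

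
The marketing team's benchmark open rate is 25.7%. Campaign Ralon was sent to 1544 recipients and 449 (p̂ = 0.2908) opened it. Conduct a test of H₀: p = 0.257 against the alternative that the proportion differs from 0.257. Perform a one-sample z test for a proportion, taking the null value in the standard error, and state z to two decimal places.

p̂ = 449/1544 ≈ 0.29080.
Under H₀, SE = √(0.257·0.743/1544) = √(0.000123673) = 0.01112.
z = (0.29080 − 0.257)/0.01112 = 0.03380/0.01112 = 3.04.
Two-sided p-value ≈ 2·Φ(−3.040) = 0.0024.

z = 3.04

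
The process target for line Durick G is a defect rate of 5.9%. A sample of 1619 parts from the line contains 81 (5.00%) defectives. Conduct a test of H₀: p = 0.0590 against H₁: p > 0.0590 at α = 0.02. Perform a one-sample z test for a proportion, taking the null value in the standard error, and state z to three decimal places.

p̂ = 81/1619 = 0.050031.
Standard error under H₀: √(0.059×0.941/1619) = 0.005856.
z = (0.050031 − 0.059)/0.005856 = -0.008969/0.005856 = -1.532.
p-value = P(Z > -1.532) ≈ 0.9372. With α = 0.02, fail to reject H₀.

z = -1.532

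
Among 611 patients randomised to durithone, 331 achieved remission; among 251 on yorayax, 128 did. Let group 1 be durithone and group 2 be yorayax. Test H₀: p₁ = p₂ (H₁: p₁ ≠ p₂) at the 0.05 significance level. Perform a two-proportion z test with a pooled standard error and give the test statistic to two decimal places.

z = 0.85

p̂₁ = 331/611 = 0.5417, p̂₂ = 128/251 = 0.5100.
Pooled p̂ = (331+128)/(611+251) = 459/862 = 0.5325.
SE = √(p̂(1−p̂)(1/n₁+1/n₂)) = √(0.5325·0.4675·0.00562072) = √(0.00139925) = 0.0374.
z = (0.5417 − 0.5100)/0.0374 = 0.0317/0.0374 = 0.85.
Two-sided p-value ≈ 2·Φ(−0.849) = 0.3956. With α = 0.05, fail to reject H₀.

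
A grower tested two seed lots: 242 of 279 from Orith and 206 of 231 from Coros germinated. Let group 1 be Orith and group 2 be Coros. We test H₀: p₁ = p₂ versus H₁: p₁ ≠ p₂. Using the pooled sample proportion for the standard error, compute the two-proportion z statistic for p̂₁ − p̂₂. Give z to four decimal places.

p̂₁ = 242/279 ≈ 0.8673835, p̂₂ = 206/231 ≈ 0.8917749.
Pooled p̂ = (242+206)/(279+231) = 448/510 = 0.8784314.
SE = √(0.10679 × 0.00791323) = 0.0290698.
z = (0.8673835 − 0.8917749)/0.0290698 = -0.0243914/0.0290698 = -0.8391.
p-value = 2·P(Z > 0.839) ≈ 0.4014.

z = -0.8391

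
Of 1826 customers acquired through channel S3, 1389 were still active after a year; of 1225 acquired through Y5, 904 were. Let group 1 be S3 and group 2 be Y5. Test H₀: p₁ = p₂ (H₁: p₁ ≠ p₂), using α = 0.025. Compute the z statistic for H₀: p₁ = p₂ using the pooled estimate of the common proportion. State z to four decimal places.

z = 1.4237

p̂₁ = 1389/1826 ≈ 0.7606791, p̂₂ = 904/1225 ≈ 0.7379592.
Pooled p̂ = (1389+904)/(1826+1225) = 2293/3051 = 0.7515569.
SE = √(p̂(1−p̂)(1/n₁+1/n₂)) = √(0.7515569·0.2484431·0.00136397) = √(0.00025468) = 0.0159587.
z = (0.7606791 − 0.7379592)/0.0159587 = 0.0227199/0.0159587 = 1.4237.
p-value = 2·P(Z > 1.424) ≈ 0.1545. With α = 0.025, fail to reject H₀.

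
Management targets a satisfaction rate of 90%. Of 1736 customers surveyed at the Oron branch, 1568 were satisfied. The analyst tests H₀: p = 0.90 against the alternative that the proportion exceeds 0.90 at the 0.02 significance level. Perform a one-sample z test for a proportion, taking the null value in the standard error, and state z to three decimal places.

z = 0.448

p̂ = 1568/1736 = 0.903226.
Under H₀, SE = √(0.9·0.1/1736) = √(5.18433e-05) = 0.007200.
z = (0.903226 − 0.9)/0.007200 = 0.003226/0.007200 = 0.448.
p-value = P(Z > 0.448) ≈ 0.3271. With α = 0.02, fail to reject H₀.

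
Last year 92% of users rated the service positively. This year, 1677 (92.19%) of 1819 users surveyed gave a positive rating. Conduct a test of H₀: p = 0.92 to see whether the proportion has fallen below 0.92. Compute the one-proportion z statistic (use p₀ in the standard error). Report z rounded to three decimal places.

p̂ = 1677/1819 = 0.921935.
Under H₀, SE = √(0.92·0.08/1819) = √(4.04618e-05) = 0.006361.
z = (0.921935 − 0.92)/0.006361 = 0.001935/0.006361 = 0.304.
p-value = P(Z < 0.304) ≈ 0.6195.

z = 0.304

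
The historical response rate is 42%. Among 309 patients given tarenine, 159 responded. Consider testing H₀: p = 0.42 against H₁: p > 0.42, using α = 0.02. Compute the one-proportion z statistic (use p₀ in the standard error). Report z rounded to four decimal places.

z = 3.3679

p̂ = 159/309 ≈ 0.514563.
SE = √(p₀(1−p₀)/n) = √(0.2436/309) = 0.028078.
z = (0.514563 − 0.42)/0.028078 = 0.094563/0.028078 = 3.3679.
p-value = P(Z > 3.368) ≈ 0.0004; since p < α = 0.02, reject H₀.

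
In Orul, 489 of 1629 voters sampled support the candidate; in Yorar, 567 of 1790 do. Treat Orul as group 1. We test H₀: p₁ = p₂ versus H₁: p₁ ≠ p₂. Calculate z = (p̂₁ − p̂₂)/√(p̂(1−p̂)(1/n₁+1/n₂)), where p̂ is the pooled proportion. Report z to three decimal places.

p̂₁ = 489/1629 = 0.30018, p̂₂ = 567/1790 = 0.31676.
Pooled p̂ = (489+567)/(1629+1790) = 1056/3419 = 0.30886.
SE = √(0.213466 × 0.00117253) = 0.01582.
z = (0.30018 − 0.31676)/0.01582 = -0.01658/0.01582 = -1.048.
p-value = 2·P(Z > 1.048) ≈ 0.2948.

z = -1.048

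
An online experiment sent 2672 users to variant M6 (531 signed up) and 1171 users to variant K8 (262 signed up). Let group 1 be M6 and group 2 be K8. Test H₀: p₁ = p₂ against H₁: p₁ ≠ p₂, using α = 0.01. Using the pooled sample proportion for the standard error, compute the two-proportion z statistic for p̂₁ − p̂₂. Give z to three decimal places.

z = -1.764

p̂₁ = 531/2672 ≈ 0.19873, p̂₂ = 262/1171 ≈ 0.22374.
Pooled p̂ = (531+262)/(2672+1171) = 793/3843 = 0.20635.
SE = √(p̂(1−p̂)(1/n₁+1/n₂)) = √(0.20635·0.79365·0.00122822) = √(0.000201145) = 0.01418.
z = (0.19873 − 0.22374)/0.01418 = -0.02501/0.01418 = -1.764.
Two-sided p-value ≈ 2·Φ(−1.764) = 0.0778, so at α = 0.01 we fail to reject H₀.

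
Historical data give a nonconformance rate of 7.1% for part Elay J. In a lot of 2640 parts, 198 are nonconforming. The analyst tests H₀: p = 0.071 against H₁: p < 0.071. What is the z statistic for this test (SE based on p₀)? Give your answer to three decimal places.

z = 0.800

p̂ = 198/2640 ≈ 0.07500.
SE = √(p₀(1−p₀)/n) = √(0.065959/2640) = 0.00500.
z = (0.07500 − 0.071)/0.00500 = 0.00400/0.00500 = 0.800.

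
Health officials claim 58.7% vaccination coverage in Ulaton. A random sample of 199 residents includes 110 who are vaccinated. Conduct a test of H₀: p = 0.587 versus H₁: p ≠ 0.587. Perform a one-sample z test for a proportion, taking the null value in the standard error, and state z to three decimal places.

p̂ = 110/199 ≈ 0.55276.
Under H₀, SE = √(0.587·0.413/199) = √(0.00121825) = 0.03490.
z = (0.55276 − 0.587)/0.03490 = -0.03424/0.03490 = -0.981.

z = -0.981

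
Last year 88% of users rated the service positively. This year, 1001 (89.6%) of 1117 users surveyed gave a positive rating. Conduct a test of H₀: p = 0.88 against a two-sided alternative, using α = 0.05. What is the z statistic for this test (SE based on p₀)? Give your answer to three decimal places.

z = 1.661

p̂ = 1001/1117 = 0.896150.
Under H₀, SE = √(0.88·0.12/1117) = √(9.45389e-05) = 0.009723.
z = (0.896150 − 0.88)/0.009723 = 0.016150/0.009723 = 1.661.
Two-sided p-value ≈ 2·Φ(−1.661) = 0.0967. With α = 0.05, fail to reject H₀.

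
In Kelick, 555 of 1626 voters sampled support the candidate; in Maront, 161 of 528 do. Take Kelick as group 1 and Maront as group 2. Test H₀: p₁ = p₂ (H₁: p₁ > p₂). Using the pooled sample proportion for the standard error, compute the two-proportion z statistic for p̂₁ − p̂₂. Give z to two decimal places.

z = 1.54

p̂₁ = 555/1626 ≈ 0.3413, p̂₂ = 161/528 ≈ 0.3049.
Pooled p̂ = (555+161)/(1626+528) = 716/2154 = 0.3324.
SE = √(p̂(1−p̂)(1/n₁+1/n₂)) = √(0.3324·0.6676·0.00250895) = √(0.000556765) = 0.0236.
z = (0.3413 − 0.3049)/0.0236 = 0.0364/0.0236 = 1.54.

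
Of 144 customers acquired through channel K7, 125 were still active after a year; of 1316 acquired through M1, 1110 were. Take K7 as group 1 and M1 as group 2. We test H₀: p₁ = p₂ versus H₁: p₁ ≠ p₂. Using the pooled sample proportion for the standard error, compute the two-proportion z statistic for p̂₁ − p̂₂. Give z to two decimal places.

z = 0.78

p̂₁ = 125/144 ≈ 0.8681, p̂₂ = 1110/1316 ≈ 0.8435.
Pooled p̂ = (125+1110)/(144+1316) = 1235/1460 = 0.8459.
SE = √(p̂(1−p̂)(1/n₁+1/n₂)) = √(0.8459·0.1541·0.00770432) = √(0.00100433) = 0.0317.
z = (0.8681 − 0.8435)/0.0317 = 0.0246/0.0317 = 0.78.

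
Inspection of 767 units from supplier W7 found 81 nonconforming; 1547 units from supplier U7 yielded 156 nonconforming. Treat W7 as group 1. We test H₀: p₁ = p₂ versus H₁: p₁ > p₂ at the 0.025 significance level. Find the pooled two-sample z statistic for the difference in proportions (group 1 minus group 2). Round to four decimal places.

p̂₁ = 81/767 ≈ 0.105606, p̂₂ = 156/1547 ≈ 0.100840.
Pooled p̂ = (81+156)/(767+1547) = 237/2314 = 0.102420.
SE = √(p̂(1−p̂)(1/n₁+1/n₂)) = √(0.102420·0.897580·0.00195019) = √(0.000179282) = 0.013390.
z = (0.105606 − 0.100840)/0.013390 = 0.004766/0.013390 = 0.3559.
p-value = P(Z > 0.356) ≈ 0.3609. With α = 0.025, fail to reject H₀.

z = 0.3559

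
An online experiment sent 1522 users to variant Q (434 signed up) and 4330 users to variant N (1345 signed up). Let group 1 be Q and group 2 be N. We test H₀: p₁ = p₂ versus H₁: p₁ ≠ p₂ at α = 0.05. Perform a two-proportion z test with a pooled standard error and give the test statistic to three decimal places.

p̂₁ = 434/1522 = 0.28515, p̂₂ = 1345/4330 = 0.31062.
Pooled p̂ = (434+1345)/(1522+4330) = 1779/5852 = 0.30400.
SE = √(0.211583 × 0.000887977) = 0.01371.
z = (0.28515 − 0.31062)/0.01371 = -0.02547/0.01371 = -1.858.
p-value = 2·P(Z > 1.858) ≈ 0.0631, so at α = 0.05 we fail to reject H₀.

z = -1.858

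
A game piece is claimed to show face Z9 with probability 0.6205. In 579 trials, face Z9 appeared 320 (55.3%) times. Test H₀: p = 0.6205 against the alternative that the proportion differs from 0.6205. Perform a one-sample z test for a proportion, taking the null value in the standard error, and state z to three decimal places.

p̂ = 320/579 ≈ 0.552677.
Under H₀, SE = √(0.6205·0.3795/579) = √(0.000406701) = 0.020167.
z = (0.552677 − 0.6205)/0.020167 = -0.067823/0.020167 = -3.363.
Two-sided p-value ≈ 2·Φ(−3.363) = 0.0008.

z = -3.363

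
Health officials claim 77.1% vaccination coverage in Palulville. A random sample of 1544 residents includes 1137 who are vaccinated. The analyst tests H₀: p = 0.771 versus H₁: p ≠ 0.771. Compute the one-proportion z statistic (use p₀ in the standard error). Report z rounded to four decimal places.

p̂ = 1137/1544 = 0.7363990.
Under H₀, SE = √(0.771·0.229/1544) = √(0.000114352) = 0.0106935.
z = (0.7363990 − 0.771)/0.0106935 = -0.0346010/0.0106935 = -3.2357.
Two-sided p-value ≈ 2·Φ(−3.236) = 0.0012.

z = -3.2357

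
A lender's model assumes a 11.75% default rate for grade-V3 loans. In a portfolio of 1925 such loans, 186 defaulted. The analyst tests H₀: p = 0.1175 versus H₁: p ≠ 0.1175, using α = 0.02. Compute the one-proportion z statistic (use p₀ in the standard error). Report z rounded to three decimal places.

z = -2.844

p̂ = 186/1925 ≈ 0.0966234.
Standard error under H₀: √(0.1175×0.8825/1925) = 0.0073394.
z = (0.0966234 − 0.1175)/0.0073394 = -0.0208766/0.0073394 = -2.844.
Two-sided p-value ≈ 2·Φ(−2.844) = 0.0044, so at α = 0.02 we reject H₀.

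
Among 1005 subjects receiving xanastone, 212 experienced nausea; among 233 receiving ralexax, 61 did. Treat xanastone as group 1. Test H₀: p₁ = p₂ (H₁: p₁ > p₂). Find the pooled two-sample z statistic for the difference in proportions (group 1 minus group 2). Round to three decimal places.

z = -1.687

p̂₁ = 212/1005 = 0.21095, p̂₂ = 61/233 = 0.26180.
Pooled p̂ = (212+61)/(1005+233) = 273/1238 = 0.22052.
SE = √(0.171889 × 0.00528687) = 0.03015.
z = (0.21095 − 0.26180)/0.03015 = -0.05085/0.03015 = -1.687.
p-value = P(Z > -1.687) ≈ 0.9542.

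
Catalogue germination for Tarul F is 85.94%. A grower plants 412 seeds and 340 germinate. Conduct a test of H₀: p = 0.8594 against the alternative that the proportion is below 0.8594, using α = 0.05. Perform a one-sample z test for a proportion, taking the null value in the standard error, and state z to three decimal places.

p̂ = 340/412 ≈ 0.825243.
SE = √(p₀(1−p₀)/n) = √(0.12083/412) = 0.017125.
z = (0.825243 − 0.8594)/0.017125 = -0.034157/0.017125 = -1.995.
p-value = P(Z < -1.995) ≈ 0.0230. With α = 0.05, reject H₀.

z = -1.995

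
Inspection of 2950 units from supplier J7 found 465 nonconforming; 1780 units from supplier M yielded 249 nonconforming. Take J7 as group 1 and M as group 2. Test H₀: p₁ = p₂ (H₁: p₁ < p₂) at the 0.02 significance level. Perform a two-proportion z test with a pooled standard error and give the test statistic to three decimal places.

p̂₁ = 465/2950 ≈ 0.157627, p̂₂ = 249/1780 ≈ 0.139888.
Pooled p̂ = (465+249)/(2950+1780) = 714/4730 = 0.150951.
SE = √(0.128165 × 0.000900781) = 0.010745.
z = (0.157627 − 0.139888)/0.010745 = 0.017739/0.010745 = 1.651.
p-value = P(Z < 1.651) ≈ 0.9506; since p > α = 0.02, fail to reject H₀.

z = 1.651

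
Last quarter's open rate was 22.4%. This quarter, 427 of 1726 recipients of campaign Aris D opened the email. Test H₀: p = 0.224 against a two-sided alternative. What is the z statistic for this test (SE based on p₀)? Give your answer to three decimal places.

z = 2.331

p̂ = 427/1726 ≈ 0.247393.
Standard error under H₀: √(0.224×0.776/1726) = 0.010035.
z = (0.247393 − 0.224)/0.010035 = 0.023393/0.010035 = 2.331.
p-value = 2·P(Z > 2.331) ≈ 0.0198.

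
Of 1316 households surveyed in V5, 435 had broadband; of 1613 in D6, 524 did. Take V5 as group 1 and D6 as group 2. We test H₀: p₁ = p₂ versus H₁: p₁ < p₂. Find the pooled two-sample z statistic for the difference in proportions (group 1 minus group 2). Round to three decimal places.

p̂₁ = 435/1316 = 0.33055, p̂₂ = 524/1613 = 0.32486.
Pooled p̂ = (435+524)/(1316+1613) = 959/2929 = 0.32742.
SE = √(0.220215 × 0.00137984) = 0.01743.
z = (0.33055 − 0.32486)/0.01743 = 0.00569/0.01743 = 0.326.
p-value = P(Z < 0.326) ≈ 0.6279.

z = 0.326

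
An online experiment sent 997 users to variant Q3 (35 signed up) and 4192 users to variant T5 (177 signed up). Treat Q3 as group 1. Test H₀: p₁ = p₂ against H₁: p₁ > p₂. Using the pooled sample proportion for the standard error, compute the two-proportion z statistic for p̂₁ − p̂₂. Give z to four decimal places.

z = -1.0205

p̂₁ = 35/997 ≈ 0.035105, p̂₂ = 177/4192 ≈ 0.042223.
Pooled p̂ = (35+177)/(997+4192) = 212/5189 = 0.040856.
SE = √(p̂(1−p̂)(1/n₁+1/n₂)) = √(0.040856·0.959144·0.00124156) = √(4.86523e-05) = 0.006975.
z = (0.035105 − 0.042223)/0.006975 = -0.007118/0.006975 = -1.0205.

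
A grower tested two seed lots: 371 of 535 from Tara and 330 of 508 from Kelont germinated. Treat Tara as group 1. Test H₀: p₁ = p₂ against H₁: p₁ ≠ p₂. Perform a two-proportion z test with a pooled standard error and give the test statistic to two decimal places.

p̂₁ = 371/535 ≈ 0.6935, p̂₂ = 330/508 ≈ 0.6496.
Pooled p̂ = (371+330)/(535+508) = 701/1043 = 0.6721.
SE = √(0.220382 × 0.00383766) = 0.0291.
z = (0.6935 − 0.6496)/0.0291 = 0.0439/0.0291 = 1.51.
p-value = 2·P(Z > 1.508) ≈ 0.1316.

z = 1.51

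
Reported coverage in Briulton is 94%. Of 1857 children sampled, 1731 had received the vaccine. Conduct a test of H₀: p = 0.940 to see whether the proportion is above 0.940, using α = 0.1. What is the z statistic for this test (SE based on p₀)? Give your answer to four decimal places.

z = -1.4247

p̂ = 1731/1857 = 0.9321486.
SE = √(p₀(1−p₀)/n) = √(0.0564/1857) = 0.0055110.
z = (0.9321486 − 0.94)/0.0055110 = -0.0078514/0.0055110 = -1.4247.
p-value = P(Z > -1.425) ≈ 0.9229. With α = 0.1, fail to reject H₀.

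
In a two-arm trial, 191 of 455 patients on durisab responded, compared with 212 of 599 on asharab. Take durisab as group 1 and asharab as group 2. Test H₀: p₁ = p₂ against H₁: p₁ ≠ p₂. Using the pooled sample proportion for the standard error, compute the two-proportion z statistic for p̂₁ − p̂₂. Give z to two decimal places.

p̂₁ = 191/455 = 0.4198, p̂₂ = 212/599 = 0.3539.
Pooled p̂ = (191+212)/(455+599) = 403/1054 = 0.3824.
SE = √(0.236159 × 0.00386725) = 0.0302.
z = (0.4198 − 0.3539)/0.0302 = 0.0659/0.0302 = 2.18.
p-value = 2·P(Z > 2.179) ≈ 0.0293.

z = 2.18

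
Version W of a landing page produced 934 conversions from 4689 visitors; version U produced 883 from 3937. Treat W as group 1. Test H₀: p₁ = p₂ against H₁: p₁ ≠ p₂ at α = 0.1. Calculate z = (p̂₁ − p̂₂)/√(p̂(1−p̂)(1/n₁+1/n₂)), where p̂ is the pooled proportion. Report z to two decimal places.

p̂₁ = 934/4689 = 0.1992, p̂₂ = 883/3937 = 0.2243.
Pooled p̂ = (934+883)/(4689+3937) = 1817/8626 = 0.2106.
SE = √(p̂(1−p̂)(1/n₁+1/n₂)) = √(0.2106·0.7894·0.000467266) = √(7.76932e-05) = 0.0088.
z = (0.1992 − 0.2243)/0.0088 = -0.0251/0.0088 = -2.85.
p-value = 2·P(Z > 2.847) ≈ 0.0044; since p < α = 0.1, reject H₀.

z = -2.85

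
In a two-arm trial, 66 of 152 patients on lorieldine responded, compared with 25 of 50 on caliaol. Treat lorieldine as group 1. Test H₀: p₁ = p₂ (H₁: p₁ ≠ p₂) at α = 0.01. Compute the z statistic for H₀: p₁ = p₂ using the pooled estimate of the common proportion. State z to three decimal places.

z = -0.811

p̂₁ = 66/152 ≈ 0.43421, p̂₂ = 25/50 ≈ 0.50000.
Pooled p̂ = (66+25)/(152+50) = 91/202 = 0.45050.
SE = √(p̂(1−p̂)(1/n₁+1/n₂)) = √(0.45050·0.54950·0.0265789) = √(0.0065796) = 0.08111.
z = (0.43421 − 0.50000)/0.08111 = -0.06579/0.08111 = -0.811.
Two-sided p-value ≈ 2·Φ(−0.811) = 0.4173. With α = 0.01, fail to reject H₀.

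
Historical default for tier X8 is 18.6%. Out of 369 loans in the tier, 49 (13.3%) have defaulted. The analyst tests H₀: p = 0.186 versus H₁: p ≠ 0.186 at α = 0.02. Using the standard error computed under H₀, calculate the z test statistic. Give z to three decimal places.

p̂ = 49/369 = 0.132791.
Under H₀, SE = √(0.186·0.814/369) = √(0.000410309) = 0.020256.
z = (0.132791 − 0.186)/0.020256 = -0.053209/0.020256 = -2.627.
p-value = 2·P(Z > 2.627) ≈ 0.0086, so at α = 0.02 we reject H₀.

z = -2.627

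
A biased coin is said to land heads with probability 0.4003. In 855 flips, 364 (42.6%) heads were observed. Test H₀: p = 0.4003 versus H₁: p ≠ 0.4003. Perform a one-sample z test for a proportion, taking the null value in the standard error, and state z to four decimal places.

z = 1.5177

p̂ = 364/855 ≈ 0.425731.
SE = √(p₀(1−p₀)/n) = √(0.24006/855) = 0.016756.
z = (0.425731 − 0.4003)/0.016756 = 0.025431/0.016756 = 1.5177.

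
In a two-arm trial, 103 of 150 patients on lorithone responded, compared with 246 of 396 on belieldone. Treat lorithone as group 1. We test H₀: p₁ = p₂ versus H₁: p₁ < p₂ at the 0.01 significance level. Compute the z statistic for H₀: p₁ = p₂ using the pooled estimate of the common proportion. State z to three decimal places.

p̂₁ = 103/150 ≈ 0.68667, p̂₂ = 246/396 ≈ 0.62121.
Pooled p̂ = (103+246)/(150+396) = 349/546 = 0.63919.
SE = √(0.230625 × 0.00919192) = 0.04604.
z = (0.68667 − 0.62121)/0.04604 = 0.06546/0.04604 = 1.422.
p-value = P(Z < 1.422) ≈ 0.9224, so at α = 0.01 we fail to reject H₀.

z = 1.422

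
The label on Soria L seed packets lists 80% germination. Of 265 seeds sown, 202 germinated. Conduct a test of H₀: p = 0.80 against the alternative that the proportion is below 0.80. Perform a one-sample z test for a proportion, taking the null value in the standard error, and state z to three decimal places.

p̂ = 202/265 = 0.76226.
SE = √(p₀(1−p₀)/n) = √(0.16/265) = 0.02457.
z = (0.76226 − 0.8)/0.02457 = -0.03774/0.02457 = -1.536.
p-value = P(Z < -1.536) ≈ 0.0623.

z = -1.536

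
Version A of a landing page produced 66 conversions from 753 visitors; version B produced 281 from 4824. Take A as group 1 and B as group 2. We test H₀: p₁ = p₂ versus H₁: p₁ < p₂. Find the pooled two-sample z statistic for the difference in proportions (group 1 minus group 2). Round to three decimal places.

p̂₁ = 66/753 = 0.087649, p̂₂ = 281/4824 = 0.058250.
Pooled p̂ = (66+281)/(753+4824) = 347/5577 = 0.062220.
SE = √(p̂(1−p̂)(1/n₁+1/n₂)) = √(0.062220·0.937780·0.00153532) = √(8.95835e-05) = 0.009465.
z = (0.087649 − 0.058250)/0.009465 = 0.029399/0.009465 = 3.106.

z = 3.106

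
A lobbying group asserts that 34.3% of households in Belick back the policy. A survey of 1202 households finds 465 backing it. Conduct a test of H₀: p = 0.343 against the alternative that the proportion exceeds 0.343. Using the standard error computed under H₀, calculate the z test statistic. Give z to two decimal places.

z = 3.20

p̂ = 465/1202 ≈ 0.3869.
SE = √(p₀(1−p₀)/n) = √(0.22535/1202) = 0.0137.
z = (0.3869 − 0.343)/0.0137 = 0.0439/0.0137 = 3.20.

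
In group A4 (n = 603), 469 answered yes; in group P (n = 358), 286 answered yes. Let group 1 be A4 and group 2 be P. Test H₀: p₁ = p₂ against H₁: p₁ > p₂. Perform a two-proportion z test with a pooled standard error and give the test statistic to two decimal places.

p̂₁ = 469/603 ≈ 0.7778, p̂₂ = 286/358 ≈ 0.7989.
Pooled p̂ = (469+286)/(603+358) = 755/961 = 0.7856.
SE = √(p̂(1−p̂)(1/n₁+1/n₂)) = √(0.7856·0.2144·0.00445167) = √(0.000749705) = 0.0274.
z = (0.7778 − 0.7989)/0.0274 = -0.0211/0.0274 = -0.77.

z = -0.77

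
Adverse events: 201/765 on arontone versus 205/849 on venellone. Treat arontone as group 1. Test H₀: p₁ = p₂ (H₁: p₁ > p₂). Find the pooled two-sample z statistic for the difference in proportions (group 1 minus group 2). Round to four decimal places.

p̂₁ = 201/765 ≈ 0.262745, p̂₂ = 205/849 ≈ 0.241461.
Pooled p̂ = (201+205)/(765+849) = 406/1614 = 0.251549.
SE = √(p̂(1−p̂)(1/n₁+1/n₂)) = √(0.251549·0.748451·0.00248505) = √(0.000467865) = 0.021630.
z = (0.262745 − 0.241461)/0.021630 = 0.021284/0.021630 = 0.9840.
p-value = P(Z > 0.984) ≈ 0.1626.

z = 0.9840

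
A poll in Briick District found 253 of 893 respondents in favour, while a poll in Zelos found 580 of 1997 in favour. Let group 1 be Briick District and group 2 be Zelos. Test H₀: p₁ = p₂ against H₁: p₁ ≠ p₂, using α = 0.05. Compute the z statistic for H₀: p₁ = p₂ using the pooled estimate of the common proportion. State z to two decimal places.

p̂₁ = 253/893 ≈ 0.2833, p̂₂ = 580/1997 ≈ 0.2904.
Pooled p̂ = (253+580)/(893+1997) = 833/2890 = 0.2882.
SE = √(p̂(1−p̂)(1/n₁+1/n₂)) = √(0.2882·0.7118·0.00162057) = √(0.00033247) = 0.0182.
z = (0.2833 − 0.2904)/0.0182 = -0.0071/0.0182 = -0.39.
Two-sided p-value ≈ 2·Φ(−0.391) = 0.6961. With α = 0.05, fail to reject H₀.

z = -0.39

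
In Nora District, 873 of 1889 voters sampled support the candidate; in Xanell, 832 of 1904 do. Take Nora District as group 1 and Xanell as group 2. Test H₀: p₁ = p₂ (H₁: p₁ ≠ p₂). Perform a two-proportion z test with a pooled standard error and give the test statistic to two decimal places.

z = 1.56

p̂₁ = 873/1889 ≈ 0.46215, p̂₂ = 832/1904 ≈ 0.43697.
Pooled p̂ = (873+832)/(1889+1904) = 1705/3793 = 0.44951.
SE = √(0.247451 × 0.00105459) = 0.01615.
z = (0.46215 − 0.43697)/0.01615 = 0.02518/0.01615 = 1.56.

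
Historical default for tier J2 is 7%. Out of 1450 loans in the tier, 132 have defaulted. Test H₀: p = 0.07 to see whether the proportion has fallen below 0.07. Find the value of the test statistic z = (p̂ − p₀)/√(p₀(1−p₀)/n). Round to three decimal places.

p̂ = 132/1450 ≈ 0.09103.
Standard error under H₀: √(0.07×0.93/1450) = 0.00670.
z = (0.09103 − 0.07)/0.00670 = 0.02103/0.00670 = 3.139.

z = 3.139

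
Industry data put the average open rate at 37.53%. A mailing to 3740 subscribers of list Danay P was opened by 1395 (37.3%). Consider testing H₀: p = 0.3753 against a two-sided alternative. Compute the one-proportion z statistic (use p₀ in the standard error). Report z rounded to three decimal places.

z = -0.291

p̂ = 1395/3740 = 0.372995.
Under H₀, SE = √(0.3753·0.6247/3740) = √(6.26871e-05) = 0.007918.
z = (0.372995 − 0.3753)/0.007918 = -0.002305/0.007918 = -0.291.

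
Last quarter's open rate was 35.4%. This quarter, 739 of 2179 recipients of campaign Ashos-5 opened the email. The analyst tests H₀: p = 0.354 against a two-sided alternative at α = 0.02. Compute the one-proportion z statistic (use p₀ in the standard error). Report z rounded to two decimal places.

p̂ = 739/2179 ≈ 0.33915.
Under H₀, SE = √(0.354·0.646/2179) = √(0.000104949) = 0.01024.
z = (0.33915 − 0.354)/0.01024 = -0.01485/0.01024 = -1.45.
p-value = 2·P(Z > 1.450) ≈ 0.1471; since p > α = 0.02, fail to reject H₀.

z = -1.45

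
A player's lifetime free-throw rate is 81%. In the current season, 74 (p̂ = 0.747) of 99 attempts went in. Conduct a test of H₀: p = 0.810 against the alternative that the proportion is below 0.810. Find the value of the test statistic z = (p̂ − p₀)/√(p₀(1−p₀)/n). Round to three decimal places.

p̂ = 74/99 ≈ 0.74747.
Under H₀, SE = √(0.81·0.19/99) = √(0.00155455) = 0.03943.
z = (0.74747 − 0.81)/0.03943 = -0.06253/0.03943 = -1.586.
p-value = P(Z < -1.586) ≈ 0.0564.

z = -1.586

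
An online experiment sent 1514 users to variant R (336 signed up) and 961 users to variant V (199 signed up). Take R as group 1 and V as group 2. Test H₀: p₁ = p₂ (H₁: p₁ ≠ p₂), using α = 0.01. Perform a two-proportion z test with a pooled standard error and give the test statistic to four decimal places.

p̂₁ = 336/1514 ≈ 0.221929, p̂₂ = 199/961 ≈ 0.207076.
Pooled p̂ = (336+199)/(1514+961) = 535/2475 = 0.216162.
SE = √(0.169436 × 0.00170108) = 0.016977.
z = (0.221929 − 0.207076)/0.016977 = 0.014853/0.016977 = 0.8749.
p-value = 2·P(Z > 0.875) ≈ 0.3816. With α = 0.01, fail to reject H₀.

z = 0.8749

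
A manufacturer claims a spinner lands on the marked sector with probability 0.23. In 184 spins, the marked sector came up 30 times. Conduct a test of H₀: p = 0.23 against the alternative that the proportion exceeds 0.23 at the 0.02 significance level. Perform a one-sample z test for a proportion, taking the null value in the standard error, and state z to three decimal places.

p̂ = 30/184 ≈ 0.163043.
SE = √(p₀(1−p₀)/n) = √(0.1771/184) = 0.031024.
z = (0.163043 − 0.23)/0.031024 = -0.066957/0.031024 = -2.158.
p-value = P(Z > -2.158) ≈ 0.9845; since p > α = 0.02, fail to reject H₀.

z = -2.158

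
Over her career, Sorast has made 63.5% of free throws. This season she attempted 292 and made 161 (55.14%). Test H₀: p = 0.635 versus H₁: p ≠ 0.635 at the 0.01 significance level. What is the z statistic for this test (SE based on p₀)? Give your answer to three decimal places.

p̂ = 161/292 ≈ 0.551370.
SE = √(p₀(1−p₀)/n) = √(0.23178/292) = 0.028174.
z = (0.551370 − 0.635)/0.028174 = -0.083630/0.028174 = -2.968.
Two-sided p-value ≈ 2·Φ(−2.968) = 0.0030; since p < α = 0.01, reject H₀.

z = -2.968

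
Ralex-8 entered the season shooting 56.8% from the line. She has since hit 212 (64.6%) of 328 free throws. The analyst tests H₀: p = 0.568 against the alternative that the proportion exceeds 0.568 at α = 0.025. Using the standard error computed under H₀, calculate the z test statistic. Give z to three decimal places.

z = 2.864

p̂ = 212/328 ≈ 0.64634.
Standard error under H₀: √(0.568×0.432/328) = 0.02735.
z = (0.64634 − 0.568)/0.02735 = 0.07834/0.02735 = 2.864.
p-value = P(Z > 2.864) ≈ 0.0021, so at α = 0.025 we reject H₀.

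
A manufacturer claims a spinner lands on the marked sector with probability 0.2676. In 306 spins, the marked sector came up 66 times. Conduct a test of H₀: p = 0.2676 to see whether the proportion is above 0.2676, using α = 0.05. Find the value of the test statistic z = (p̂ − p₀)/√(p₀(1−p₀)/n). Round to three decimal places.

z = -2.051

p̂ = 66/306 = 0.21569.
Under H₀, SE = √(0.2676·0.7324/306) = √(0.000640491) = 0.02531.
z = (0.21569 − 0.2676)/0.02531 = -0.05191/0.02531 = -2.051.
p-value = P(Z > -2.051) ≈ 0.9799. With α = 0.05, fail to reject H₀.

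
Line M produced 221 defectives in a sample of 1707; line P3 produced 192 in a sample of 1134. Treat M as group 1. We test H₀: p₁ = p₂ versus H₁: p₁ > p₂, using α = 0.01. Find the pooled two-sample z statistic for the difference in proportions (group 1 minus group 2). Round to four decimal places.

z = -2.9508

p̂₁ = 221/1707 = 0.129467, p̂₂ = 192/1134 = 0.169312.
Pooled p̂ = (221+192)/(1707+1134) = 413/2841 = 0.145371.
SE = √(p̂(1−p̂)(1/n₁+1/n₂)) = √(0.145371·0.854629·0.00146766) = √(0.00018234) = 0.013503.
z = (0.129467 − 0.169312)/0.013503 = -0.039845/0.013503 = -2.9508.
p-value = P(Z > -2.951) ≈ 0.9984, so at α = 0.01 we fail to reject H₀.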